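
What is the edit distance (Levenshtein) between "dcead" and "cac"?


Computing edit distance: "dcead" -> "cac"
DP table:
           c    a    c
      0    1    2    3
  d   1    1    2    3
  c   2    1    2    2
  e   3    2    2    3
  a   4    3    2    3
  d   5    4    3    3
Edit distance = dp[5][3] = 3

3


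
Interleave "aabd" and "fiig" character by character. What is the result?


Interleaving "aabd" and "fiig":
  Position 0: 'a' from first, 'f' from second => "af"
  Position 1: 'a' from first, 'i' from second => "ai"
  Position 2: 'b' from first, 'i' from second => "bi"
  Position 3: 'd' from first, 'g' from second => "dg"
Result: afaibidg

afaibidg


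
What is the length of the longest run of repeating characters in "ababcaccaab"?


Input: "ababcaccaab"
Scanning for longest run:
  Position 1 ('b'): new char, reset run to 1
  Position 2 ('a'): new char, reset run to 1
  Position 3 ('b'): new char, reset run to 1
  Position 4 ('c'): new char, reset run to 1
  Position 5 ('a'): new char, reset run to 1
  Position 6 ('c'): new char, reset run to 1
  Position 7 ('c'): continues run of 'c', length=2
  Position 8 ('a'): new char, reset run to 1
  Position 9 ('a'): continues run of 'a', length=2
  Position 10 ('b'): new char, reset run to 1
Longest run: 'c' with length 2

2


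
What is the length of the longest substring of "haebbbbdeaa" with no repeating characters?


Input: "haebbbbdeaa"
Sliding window (track last position of each char):
  Position 0 ('h'): window [0,0] length 1 -- new best
  Position 1 ('a'): window [0,1] length 2 -- new best
  Position 2 ('e'): window [0,2] length 3 -- new best
  Position 3 ('b'): window [0,3] length 4 -- new best
  Position 4 ('b'): repeat (last at 3), move window start to 4
  Position 4 ('b'): window [4,4] length 1
  Position 5 ('b'): repeat (last at 4), move window start to 5
  Position 5 ('b'): window [5,5] length 1
  Position 6 ('b'): repeat (last at 5), move window start to 6
  Position 6 ('b'): window [6,6] length 1
  Position 7 ('d'): window [6,7] length 2
  Position 8 ('e'): window [6,8] length 3
  Position 9 ('a'): window [6,9] length 4
  Position 10 ('a'): repeat (last at 9), move window start to 10
  Position 10 ('a'): window [10,10] length 1
Longest substring with no repeats: "haeb" with length 4

4


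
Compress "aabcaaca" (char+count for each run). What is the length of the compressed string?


Input: aabcaaca
Runs:
  'a' x 2 => "a2"
  'b' x 1 => "b1"
  'c' x 1 => "c1"
  'a' x 2 => "a2"
  'c' x 1 => "c1"
  'a' x 1 => "a1"
Compressed: "a2b1c1a2c1a1"
Compressed length: 12

12


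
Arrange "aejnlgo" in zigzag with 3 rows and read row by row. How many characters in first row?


Zigzag "aejnlgo" into 3 rows:
Placing characters:
  'a' => row 0
  'e' => row 1
  'j' => row 2
  'n' => row 1
  'l' => row 0
  'g' => row 1
  'o' => row 2
Rows:
  Row 0: "al"
  Row 1: "eng"
  Row 2: "jo"
First row length: 2

2


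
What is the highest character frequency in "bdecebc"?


Input: bdecebc
Character counts:
  'b': 2
  'c': 2
  'd': 1
  'e': 2
Maximum frequency: 2

2


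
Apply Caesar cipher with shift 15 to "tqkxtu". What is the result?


Caesar cipher: shift "tqkxtu" by 15
  't' (pos 19) + 15 = pos 8 = 'i'
  'q' (pos 16) + 15 = pos 5 = 'f'
  'k' (pos 10) + 15 = pos 25 = 'z'
  'x' (pos 23) + 15 = pos 12 = 'm'
  't' (pos 19) + 15 = pos 8 = 'i'
  'u' (pos 20) + 15 = pos 9 = 'j'
Result: ifzmij

ifzmij


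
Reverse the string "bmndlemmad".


Input: bmndlemmad
Reading characters right to left:
  Position 9: 'd'
  Position 8: 'a'
  Position 7: 'm'
  Position 6: 'm'
  Position 5: 'e'
  Position 4: 'l'
  Position 3: 'd'
  Position 2: 'n'
  Position 1: 'm'
  Position 0: 'b'
Reversed: dammeldnmb

dammeldnmb


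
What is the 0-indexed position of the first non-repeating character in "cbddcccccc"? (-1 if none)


Input: cbddcccccc
Character frequencies:
  'b': 1
  'c': 7
  'd': 2
Scanning left to right for freq == 1:
  Position 0 ('c'): freq=7, skip
  Position 1 ('b'): unique! => answer = 1

1


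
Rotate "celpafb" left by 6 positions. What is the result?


Input: "celpafb", rotate left by 6
First 6 characters: "celpaf"
Remaining characters: "b"
Concatenate remaining + first: "b" + "celpaf" = "bcelpaf"

bcelpaf


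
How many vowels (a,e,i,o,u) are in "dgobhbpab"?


Input: dgobhbpab
Checking each character:
  'd' at position 0: consonant
  'g' at position 1: consonant
  'o' at position 2: vowel (running total: 1)
  'b' at position 3: consonant
  'h' at position 4: consonant
  'b' at position 5: consonant
  'p' at position 6: consonant
  'a' at position 7: vowel (running total: 2)
  'b' at position 8: consonant
Total vowels: 2

2


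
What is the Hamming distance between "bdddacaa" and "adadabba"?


Comparing "bdddacaa" and "adadabba" position by position:
  Position 0: 'b' vs 'a' => differ
  Position 1: 'd' vs 'd' => same
  Position 2: 'd' vs 'a' => differ
  Position 3: 'd' vs 'd' => same
  Position 4: 'a' vs 'a' => same
  Position 5: 'c' vs 'b' => differ
  Position 6: 'a' vs 'b' => differ
  Position 7: 'a' vs 'a' => same
Total differences (Hamming distance): 4

4


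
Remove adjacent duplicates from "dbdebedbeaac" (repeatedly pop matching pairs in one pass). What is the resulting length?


Input: dbdebedbeaac
Stack-based adjacent duplicate removal:
  Read 'd': push. Stack: d
  Read 'b': push. Stack: db
  Read 'd': push. Stack: dbd
  Read 'e': push. Stack: dbde
  Read 'b': push. Stack: dbdeb
  Read 'e': push. Stack: dbdebe
  Read 'd': push. Stack: dbdebed
  Read 'b': push. Stack: dbdebedb
  Read 'e': push. Stack: dbdebedbe
  Read 'a': push. Stack: dbdebedbea
  Read 'a': matches stack top 'a' => pop. Stack: dbdebedbe
  Read 'c': push. Stack: dbdebedbec
Final stack: "dbdebedbec" (length 10)

10


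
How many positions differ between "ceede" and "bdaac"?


Comparing "ceede" and "bdaac" position by position:
  Position 0: 'c' vs 'b' => DIFFER
  Position 1: 'e' vs 'd' => DIFFER
  Position 2: 'e' vs 'a' => DIFFER
  Position 3: 'd' vs 'a' => DIFFER
  Position 4: 'e' vs 'c' => DIFFER
Positions that differ: 5

5


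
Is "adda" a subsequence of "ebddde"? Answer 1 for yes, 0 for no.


Check if "adda" is a subsequence of "ebddde"
Greedy scan:
  Position 0 ('e'): no match needed
  Position 1 ('b'): no match needed
  Position 2 ('d'): no match needed
  Position 3 ('d'): no match needed
  Position 4 ('d'): no match needed
  Position 5 ('e'): no match needed
Only matched 0/4 characters => not a subsequence

0


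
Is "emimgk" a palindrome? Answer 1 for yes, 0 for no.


Input: emimgk
Reversed: kgmime
  Compare pos 0 ('e') with pos 5 ('k'): MISMATCH
  Compare pos 1 ('m') with pos 4 ('g'): MISMATCH
  Compare pos 2 ('i') with pos 3 ('m'): MISMATCH
Result: not a palindrome

0


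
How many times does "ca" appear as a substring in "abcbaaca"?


Searching for "ca" in "abcbaaca"
Scanning each position:
  Position 0: "ab" => no
  Position 1: "bc" => no
  Position 2: "cb" => no
  Position 3: "ba" => no
  Position 4: "aa" => no
  Position 5: "ac" => no
  Position 6: "ca" => MATCH
Total occurrences: 1

1


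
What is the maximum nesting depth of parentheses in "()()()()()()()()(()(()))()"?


Input: "()()()()()()()()(()(()))()"
Tracking depth:
  Position 0 '(': depth becomes 1
  Position 1 ')': depth becomes 0
  Position 2 '(': depth becomes 1
  Position 3 ')': depth becomes 0
  Position 4 '(': depth becomes 1
  Position 5 ')': depth becomes 0
  Position 6 '(': depth becomes 1
  Position 7 ')': depth becomes 0
  Position 8 '(': depth becomes 1
  Position 9 ')': depth becomes 0
  Position 10 '(': depth becomes 1
  Position 11 ')': depth becomes 0
  Position 12 '(': depth becomes 1
  Position 13 ')': depth becomes 0
  Position 14 '(': depth becomes 1
  Position 15 ')': depth becomes 0
  Position 16 '(': depth becomes 1
  Position 17 '(': depth becomes 2
  Position 18 ')': depth becomes 1
  Position 19 '(': depth becomes 2
  Position 20 '(': depth becomes 3
  Position 21 ')': depth becomes 2
  Position 22 ')': depth becomes 1
  Position 23 ')': depth becomes 0
  Position 24 '(': depth becomes 1
  Position 25 ')': depth becomes 0
Maximum depth reached: 3

3


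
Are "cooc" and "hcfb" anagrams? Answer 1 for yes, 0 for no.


Strings: "cooc", "hcfb"
Sorted first:  ccoo
Sorted second: bcfh
Differ at position 0: 'c' vs 'b' => not anagrams

0


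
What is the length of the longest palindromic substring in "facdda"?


Input: "facdda"
Checking substrings for palindromes:
  [3:5] "dd" (len 2) => palindrome
Longest palindromic substring: "dd" with length 2

2


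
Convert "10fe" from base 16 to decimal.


Input: "10fe" in base 16
Positional expansion:
  Digit '1' (value 1) x 16^3 = 4096
  Digit '0' (value 0) x 16^2 = 0
  Digit 'f' (value 15) x 16^1 = 240
  Digit 'e' (value 14) x 16^0 = 14
Sum = 4350

4350


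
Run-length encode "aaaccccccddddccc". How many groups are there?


Input: aaaccccccddddccc
Scanning for consecutive runs:
  Group 1: 'a' x 3 (positions 0-2)
  Group 2: 'c' x 6 (positions 3-8)
  Group 3: 'd' x 4 (positions 9-12)
  Group 4: 'c' x 3 (positions 13-15)
Total groups: 4

4


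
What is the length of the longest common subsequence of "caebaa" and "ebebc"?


LCS of "caebaa" and "ebebc"
DP table:
           e    b    e    b    c
      0    0    0    0    0    0
  c   0    0    0    0    0    1
  a   0    0    0    0    0    1
  e   0    1    1    1    1    1
  b   0    1    2    2    2    2
  a   0    1    2    2    2    2
  a   0    1    2    2    2    2
LCS length = dp[6][5] = 2

2


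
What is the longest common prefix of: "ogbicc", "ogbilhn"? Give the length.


Words: ogbicc, ogbilhn
  Position 0: all 'o' => match
  Position 1: all 'g' => match
  Position 2: all 'b' => match
  Position 3: all 'i' => match
  Position 4: ('c', 'l') => mismatch, stop
LCP = "ogbi" (length 4)

4


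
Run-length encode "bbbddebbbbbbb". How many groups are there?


Input: bbbddebbbbbbb
Scanning for consecutive runs:
  Group 1: 'b' x 3 (positions 0-2)
  Group 2: 'd' x 2 (positions 3-4)
  Group 3: 'e' x 1 (positions 5-5)
  Group 4: 'b' x 7 (positions 6-12)
Total groups: 4

4


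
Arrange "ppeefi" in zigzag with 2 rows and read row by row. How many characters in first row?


Zigzag "ppeefi" into 2 rows:
Placing characters:
  'p' => row 0
  'p' => row 1
  'e' => row 0
  'e' => row 1
  'f' => row 0
  'i' => row 1
Rows:
  Row 0: "pef"
  Row 1: "pei"
First row length: 3

3


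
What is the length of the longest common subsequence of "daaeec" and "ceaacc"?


LCS of "daaeec" and "ceaacc"
DP table:
           c    e    a    a    c    c
      0    0    0    0    0    0    0
  d   0    0    0    0    0    0    0
  a   0    0    0    1    1    1    1
  a   0    0    0    1    2    2    2
  e   0    0    1    1    2    2    2
  e   0    0    1    1    2    2    2
  c   0    1    1    1    2    3    3
LCS length = dp[6][6] = 3

3


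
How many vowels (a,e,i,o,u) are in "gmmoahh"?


Input: gmmoahh
Checking each character:
  'g' at position 0: consonant
  'm' at position 1: consonant
  'm' at position 2: consonant
  'o' at position 3: vowel (running total: 1)
  'a' at position 4: vowel (running total: 2)
  'h' at position 5: consonant
  'h' at position 6: consonant
Total vowels: 2

2


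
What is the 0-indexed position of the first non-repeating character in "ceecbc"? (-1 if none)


Input: ceecbc
Character frequencies:
  'b': 1
  'c': 3
  'e': 2
Scanning left to right for freq == 1:
  Position 0 ('c'): freq=3, skip
  Position 1 ('e'): freq=2, skip
  Position 2 ('e'): freq=2, skip
  Position 3 ('c'): freq=3, skip
  Position 4 ('b'): unique! => answer = 4

4


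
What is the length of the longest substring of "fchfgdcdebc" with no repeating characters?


Input: "fchfgdcdebc"
Sliding window (track last position of each char):
  Position 0 ('f'): window [0,0] length 1 -- new best
  Position 1 ('c'): window [0,1] length 2 -- new best
  Position 2 ('h'): window [0,2] length 3 -- new best
  Position 3 ('f'): repeat (last at 0), move window start to 1
  Position 3 ('f'): window [1,3] length 3
  Position 4 ('g'): window [1,4] length 4 -- new best
  Position 5 ('d'): window [1,5] length 5 -- new best
  Position 6 ('c'): repeat (last at 1), move window start to 2
  Position 6 ('c'): window [2,6] length 5
  Position 7 ('d'): repeat (last at 5), move window start to 6
  Position 7 ('d'): window [6,7] length 2
  Position 8 ('e'): window [6,8] length 3
  Position 9 ('b'): window [6,9] length 4
  Position 10 ('c'): repeat (last at 6), move window start to 7
  Position 10 ('c'): window [7,10] length 4
Longest substring with no repeats: "chfgd" with length 5

5


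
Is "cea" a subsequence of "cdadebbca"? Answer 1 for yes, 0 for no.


Check if "cea" is a subsequence of "cdadebbca"
Greedy scan:
  Position 0 ('c'): matches sub[0] = 'c'
  Position 1 ('d'): no match needed
  Position 2 ('a'): no match needed
  Position 3 ('d'): no match needed
  Position 4 ('e'): matches sub[1] = 'e'
  Position 5 ('b'): no match needed
  Position 6 ('b'): no match needed
  Position 7 ('c'): no match needed
  Position 8 ('a'): matches sub[2] = 'a'
All 3 characters matched => is a subsequence

1


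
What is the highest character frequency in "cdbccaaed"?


Input: cdbccaaed
Character counts:
  'a': 2
  'b': 1
  'c': 3
  'd': 2
  'e': 1
Maximum frequency: 3

3


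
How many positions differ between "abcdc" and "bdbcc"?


Comparing "abcdc" and "bdbcc" position by position:
  Position 0: 'a' vs 'b' => DIFFER
  Position 1: 'b' vs 'd' => DIFFER
  Position 2: 'c' vs 'b' => DIFFER
  Position 3: 'd' vs 'c' => DIFFER
  Position 4: 'c' vs 'c' => same
Positions that differ: 4

4


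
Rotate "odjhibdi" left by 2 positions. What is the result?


Input: "odjhibdi", rotate left by 2
First 2 characters: "od"
Remaining characters: "jhibdi"
Concatenate remaining + first: "jhibdi" + "od" = "jhibdiod"

jhibdiod


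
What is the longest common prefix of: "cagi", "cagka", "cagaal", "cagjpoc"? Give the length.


Words: cagi, cagka, cagaal, cagjpoc
  Position 0: all 'c' => match
  Position 1: all 'a' => match
  Position 2: all 'g' => match
  Position 3: ('i', 'k', 'a', 'j') => mismatch, stop
LCP = "cag" (length 3)

3


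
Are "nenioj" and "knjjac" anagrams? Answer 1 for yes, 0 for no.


Strings: "nenioj", "knjjac"
Sorted first:  eijnno
Sorted second: acjjkn
Differ at position 0: 'e' vs 'a' => not anagrams

0


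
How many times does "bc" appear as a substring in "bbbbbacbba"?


Searching for "bc" in "bbbbbacbba"
Scanning each position:
  Position 0: "bb" => no
  Position 1: "bb" => no
  Position 2: "bb" => no
  Position 3: "bb" => no
  Position 4: "ba" => no
  Position 5: "ac" => no
  Position 6: "cb" => no
  Position 7: "bb" => no
  Position 8: "ba" => no
Total occurrences: 0

0


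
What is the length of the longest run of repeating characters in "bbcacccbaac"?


Input: "bbcacccbaac"
Scanning for longest run:
  Position 1 ('b'): continues run of 'b', length=2
  Position 2 ('c'): new char, reset run to 1
  Position 3 ('a'): new char, reset run to 1
  Position 4 ('c'): new char, reset run to 1
  Position 5 ('c'): continues run of 'c', length=2
  Position 6 ('c'): continues run of 'c', length=3
  Position 7 ('b'): new char, reset run to 1
  Position 8 ('a'): new char, reset run to 1
  Position 9 ('a'): continues run of 'a', length=2
  Position 10 ('c'): new char, reset run to 1
Longest run: 'c' with length 3

3


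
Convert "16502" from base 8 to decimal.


Input: "16502" in base 8
Positional expansion:
  Digit '1' (value 1) x 8^4 = 4096
  Digit '6' (value 6) x 8^3 = 3072
  Digit '5' (value 5) x 8^2 = 320
  Digit '0' (value 0) x 8^1 = 0
  Digit '2' (value 2) x 8^0 = 2
Sum = 7490

7490


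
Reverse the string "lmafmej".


Input: lmafmej
Reading characters right to left:
  Position 6: 'j'
  Position 5: 'e'
  Position 4: 'm'
  Position 3: 'f'
  Position 2: 'a'
  Position 1: 'm'
  Position 0: 'l'
Reversed: jemfaml

jemfaml


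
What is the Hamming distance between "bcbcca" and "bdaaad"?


Comparing "bcbcca" and "bdaaad" position by position:
  Position 0: 'b' vs 'b' => same
  Position 1: 'c' vs 'd' => differ
  Position 2: 'b' vs 'a' => differ
  Position 3: 'c' vs 'a' => differ
  Position 4: 'c' vs 'a' => differ
  Position 5: 'a' vs 'd' => differ
Total differences (Hamming distance): 5

5


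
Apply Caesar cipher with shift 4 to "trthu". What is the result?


Caesar cipher: shift "trthu" by 4
  't' (pos 19) + 4 = pos 23 = 'x'
  'r' (pos 17) + 4 = pos 21 = 'v'
  't' (pos 19) + 4 = pos 23 = 'x'
  'h' (pos 7) + 4 = pos 11 = 'l'
  'u' (pos 20) + 4 = pos 24 = 'y'
Result: xvxly

xvxly


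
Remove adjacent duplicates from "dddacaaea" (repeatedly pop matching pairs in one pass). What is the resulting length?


Input: dddacaaea
Stack-based adjacent duplicate removal:
  Read 'd': push. Stack: d
  Read 'd': matches stack top 'd' => pop. Stack: (empty)
  Read 'd': push. Stack: d
  Read 'a': push. Stack: da
  Read 'c': push. Stack: dac
  Read 'a': push. Stack: daca
  Read 'a': matches stack top 'a' => pop. Stack: dac
  Read 'e': push. Stack: dace
  Read 'a': push. Stack: dacea
Final stack: "dacea" (length 5)

5


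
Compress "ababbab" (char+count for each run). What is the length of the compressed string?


Input: ababbab
Runs:
  'a' x 1 => "a1"
  'b' x 1 => "b1"
  'a' x 1 => "a1"
  'b' x 2 => "b2"
  'a' x 1 => "a1"
  'b' x 1 => "b1"
Compressed: "a1b1a1b2a1b1"
Compressed length: 12

12


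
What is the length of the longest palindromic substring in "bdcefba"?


Input: "bdcefba"
Checking substrings for palindromes:
  No multi-char palindromic substrings found
Longest palindromic substring: "b" with length 1

1


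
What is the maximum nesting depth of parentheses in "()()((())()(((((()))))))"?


Input: "()()((())()(((((()))))))"
Tracking depth:
  Position 0 '(': depth becomes 1
  Position 1 ')': depth becomes 0
  Position 2 '(': depth becomes 1
  Position 3 ')': depth becomes 0
  Position 4 '(': depth becomes 1
  Position 5 '(': depth becomes 2
  Position 6 '(': depth becomes 3
  Position 7 ')': depth becomes 2
  Position 8 ')': depth becomes 1
  Position 9 '(': depth becomes 2
  Position 10 ')': depth becomes 1
  Position 11 '(': depth becomes 2
  Position 12 '(': depth becomes 3
  Position 13 '(': depth becomes 4
  Position 14 '(': depth becomes 5
  Position 15 '(': depth becomes 6
  Position 16 '(': depth becomes 7
  Position 17 ')': depth becomes 6
  Position 18 ')': depth becomes 5
  Position 19 ')': depth becomes 4
  Position 20 ')': depth becomes 3
  Position 21 ')': depth becomes 2
  Position 22 ')': depth becomes 1
  Position 23 ')': depth becomes 0
Maximum depth reached: 7

7


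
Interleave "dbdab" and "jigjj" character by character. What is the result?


Interleaving "dbdab" and "jigjj":
  Position 0: 'd' from first, 'j' from second => "dj"
  Position 1: 'b' from first, 'i' from second => "bi"
  Position 2: 'd' from first, 'g' from second => "dg"
  Position 3: 'a' from first, 'j' from second => "aj"
  Position 4: 'b' from first, 'j' from second => "bj"
Result: djbidgajbj

djbidgajbj


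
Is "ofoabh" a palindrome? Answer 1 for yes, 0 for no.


Input: ofoabh
Reversed: hbaofo
  Compare pos 0 ('o') with pos 5 ('h'): MISMATCH
  Compare pos 1 ('f') with pos 4 ('b'): MISMATCH
  Compare pos 2 ('o') with pos 3 ('a'): MISMATCH
Result: not a palindrome

0


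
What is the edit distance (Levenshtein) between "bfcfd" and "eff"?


Computing edit distance: "bfcfd" -> "eff"
DP table:
           e    f    f
      0    1    2    3
  b   1    1    2    3
  f   2    2    1    2
  c   3    3    2    2
  f   4    4    3    2
  d   5    5    4    3
Edit distance = dp[5][3] = 3

3


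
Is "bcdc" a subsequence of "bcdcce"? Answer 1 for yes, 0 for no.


Check if "bcdc" is a subsequence of "bcdcce"
Greedy scan:
  Position 0 ('b'): matches sub[0] = 'b'
  Position 1 ('c'): matches sub[1] = 'c'
  Position 2 ('d'): matches sub[2] = 'd'
  Position 3 ('c'): matches sub[3] = 'c'
  Position 4 ('c'): no match needed
  Position 5 ('e'): no match needed
All 4 characters matched => is a subsequence

1


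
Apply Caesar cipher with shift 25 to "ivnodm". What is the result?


Caesar cipher: shift "ivnodm" by 25
  'i' (pos 8) + 25 = pos 7 = 'h'
  'v' (pos 21) + 25 = pos 20 = 'u'
  'n' (pos 13) + 25 = pos 12 = 'm'
  'o' (pos 14) + 25 = pos 13 = 'n'
  'd' (pos 3) + 25 = pos 2 = 'c'
  'm' (pos 12) + 25 = pos 11 = 'l'
Result: humncl

humncl


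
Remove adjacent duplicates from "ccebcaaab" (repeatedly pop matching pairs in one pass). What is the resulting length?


Input: ccebcaaab
Stack-based adjacent duplicate removal:
  Read 'c': push. Stack: c
  Read 'c': matches stack top 'c' => pop. Stack: (empty)
  Read 'e': push. Stack: e
  Read 'b': push. Stack: eb
  Read 'c': push. Stack: ebc
  Read 'a': push. Stack: ebca
  Read 'a': matches stack top 'a' => pop. Stack: ebc
  Read 'a': push. Stack: ebca
  Read 'b': push. Stack: ebcab
Final stack: "ebcab" (length 5)

5


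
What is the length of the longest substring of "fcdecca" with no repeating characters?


Input: "fcdecca"
Sliding window (track last position of each char):
  Position 0 ('f'): window [0,0] length 1 -- new best
  Position 1 ('c'): window [0,1] length 2 -- new best
  Position 2 ('d'): window [0,2] length 3 -- new best
  Position 3 ('e'): window [0,3] length 4 -- new best
  Position 4 ('c'): repeat (last at 1), move window start to 2
  Position 4 ('c'): window [2,4] length 3
  Position 5 ('c'): repeat (last at 4), move window start to 5
  Position 5 ('c'): window [5,5] length 1
  Position 6 ('a'): window [5,6] length 2
Longest substring with no repeats: "fcde" with length 4

4


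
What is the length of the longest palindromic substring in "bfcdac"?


Input: "bfcdac"
Checking substrings for palindromes:
  No multi-char palindromic substrings found
Longest palindromic substring: "b" with length 1

1


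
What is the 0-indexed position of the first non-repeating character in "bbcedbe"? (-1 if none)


Input: bbcedbe
Character frequencies:
  'b': 3
  'c': 1
  'd': 1
  'e': 2
Scanning left to right for freq == 1:
  Position 0 ('b'): freq=3, skip
  Position 1 ('b'): freq=3, skip
  Position 2 ('c'): unique! => answer = 2

2


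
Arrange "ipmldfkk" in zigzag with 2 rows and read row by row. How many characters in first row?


Zigzag "ipmldfkk" into 2 rows:
Placing characters:
  'i' => row 0
  'p' => row 1
  'm' => row 0
  'l' => row 1
  'd' => row 0
  'f' => row 1
  'k' => row 0
  'k' => row 1
Rows:
  Row 0: "imdk"
  Row 1: "plfk"
First row length: 4

4


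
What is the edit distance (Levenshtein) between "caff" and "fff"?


Computing edit distance: "caff" -> "fff"
DP table:
           f    f    f
      0    1    2    3
  c   1    1    2    3
  a   2    2    2    3
  f   3    2    2    2
  f   4    3    2    2
Edit distance = dp[4][3] = 2

2


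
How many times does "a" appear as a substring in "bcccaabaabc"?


Searching for "a" in "bcccaabaabc"
Scanning each position:
  Position 0: "b" => no
  Position 1: "c" => no
  Position 2: "c" => no
  Position 3: "c" => no
  Position 4: "a" => MATCH
  Position 5: "a" => MATCH
  Position 6: "b" => no
  Position 7: "a" => MATCH
  Position 8: "a" => MATCH
  Position 9: "b" => no
  Position 10: "c" => no
Total occurrences: 4

4


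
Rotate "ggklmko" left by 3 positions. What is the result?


Input: "ggklmko", rotate left by 3
First 3 characters: "ggk"
Remaining characters: "lmko"
Concatenate remaining + first: "lmko" + "ggk" = "lmkoggk"

lmkoggk


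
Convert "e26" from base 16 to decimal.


Input: "e26" in base 16
Positional expansion:
  Digit 'e' (value 14) x 16^2 = 3584
  Digit '2' (value 2) x 16^1 = 32
  Digit '6' (value 6) x 16^0 = 6
Sum = 3622

3622


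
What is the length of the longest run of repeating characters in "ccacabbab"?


Input: "ccacabbab"
Scanning for longest run:
  Position 1 ('c'): continues run of 'c', length=2
  Position 2 ('a'): new char, reset run to 1
  Position 3 ('c'): new char, reset run to 1
  Position 4 ('a'): new char, reset run to 1
  Position 5 ('b'): new char, reset run to 1
  Position 6 ('b'): continues run of 'b', length=2
  Position 7 ('a'): new char, reset run to 1
  Position 8 ('b'): new char, reset run to 1
Longest run: 'c' with length 2

2


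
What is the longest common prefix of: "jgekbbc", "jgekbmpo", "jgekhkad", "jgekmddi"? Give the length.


Words: jgekbbc, jgekbmpo, jgekhkad, jgekmddi
  Position 0: all 'j' => match
  Position 1: all 'g' => match
  Position 2: all 'e' => match
  Position 3: all 'k' => match
  Position 4: ('b', 'b', 'h', 'm') => mismatch, stop
LCP = "jgek" (length 4)

4


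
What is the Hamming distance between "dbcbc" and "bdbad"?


Comparing "dbcbc" and "bdbad" position by position:
  Position 0: 'd' vs 'b' => differ
  Position 1: 'b' vs 'd' => differ
  Position 2: 'c' vs 'b' => differ
  Position 3: 'b' vs 'a' => differ
  Position 4: 'c' vs 'd' => differ
Total differences (Hamming distance): 5

5


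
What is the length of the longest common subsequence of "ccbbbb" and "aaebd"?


LCS of "ccbbbb" and "aaebd"
DP table:
           a    a    e    b    d
      0    0    0    0    0    0
  c   0    0    0    0    0    0
  c   0    0    0    0    0    0
  b   0    0    0    0    1    1
  b   0    0    0    0    1    1
  b   0    0    0    0    1    1
  b   0    0    0    0    1    1
LCS length = dp[6][5] = 1

1


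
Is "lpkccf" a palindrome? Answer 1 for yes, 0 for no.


Input: lpkccf
Reversed: fcckpl
  Compare pos 0 ('l') with pos 5 ('f'): MISMATCH
  Compare pos 1 ('p') with pos 4 ('c'): MISMATCH
  Compare pos 2 ('k') with pos 3 ('c'): MISMATCH
Result: not a palindrome

0


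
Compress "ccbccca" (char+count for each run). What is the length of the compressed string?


Input: ccbccca
Runs:
  'c' x 2 => "c2"
  'b' x 1 => "b1"
  'c' x 3 => "c3"
  'a' x 1 => "a1"
Compressed: "c2b1c3a1"
Compressed length: 8

8


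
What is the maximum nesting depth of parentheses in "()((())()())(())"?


Input: "()((())()())(())"
Tracking depth:
  Position 0 '(': depth becomes 1
  Position 1 ')': depth becomes 0
  Position 2 '(': depth becomes 1
  Position 3 '(': depth becomes 2
  Position 4 '(': depth becomes 3
  Position 5 ')': depth becomes 2
  Position 6 ')': depth becomes 1
  Position 7 '(': depth becomes 2
  Position 8 ')': depth becomes 1
  Position 9 '(': depth becomes 2
  Position 10 ')': depth becomes 1
  Position 11 ')': depth becomes 0
  Position 12 '(': depth becomes 1
  Position 13 '(': depth becomes 2
  Position 14 ')': depth becomes 1
  Position 15 ')': depth becomes 0
Maximum depth reached: 3

3


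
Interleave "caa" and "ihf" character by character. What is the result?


Interleaving "caa" and "ihf":
  Position 0: 'c' from first, 'i' from second => "ci"
  Position 1: 'a' from first, 'h' from second => "ah"
  Position 2: 'a' from first, 'f' from second => "af"
Result: ciahaf

ciahaf


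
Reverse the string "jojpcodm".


Input: jojpcodm
Reading characters right to left:
  Position 7: 'm'
  Position 6: 'd'
  Position 5: 'o'
  Position 4: 'c'
  Position 3: 'p'
  Position 2: 'j'
  Position 1: 'o'
  Position 0: 'j'
Reversed: mdocpjoj

mdocpjoj


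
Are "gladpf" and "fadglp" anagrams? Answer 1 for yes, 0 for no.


Strings: "gladpf", "fadglp"
Sorted first:  adfglp
Sorted second: adfglp
Sorted forms match => anagrams

1


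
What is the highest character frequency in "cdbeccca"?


Input: cdbeccca
Character counts:
  'a': 1
  'b': 1
  'c': 4
  'd': 1
  'e': 1
Maximum frequency: 4

4


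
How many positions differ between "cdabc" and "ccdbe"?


Comparing "cdabc" and "ccdbe" position by position:
  Position 0: 'c' vs 'c' => same
  Position 1: 'd' vs 'c' => DIFFER
  Position 2: 'a' vs 'd' => DIFFER
  Position 3: 'b' vs 'b' => same
  Position 4: 'c' vs 'e' => DIFFER
Positions that differ: 3

3


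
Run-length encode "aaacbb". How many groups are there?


Input: aaacbb
Scanning for consecutive runs:
  Group 1: 'a' x 3 (positions 0-2)
  Group 2: 'c' x 1 (positions 3-3)
  Group 3: 'b' x 2 (positions 4-5)
Total groups: 3

3


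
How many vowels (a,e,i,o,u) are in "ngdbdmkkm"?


Input: ngdbdmkkm
Checking each character:
  'n' at position 0: consonant
  'g' at position 1: consonant
  'd' at position 2: consonant
  'b' at position 3: consonant
  'd' at position 4: consonant
  'm' at position 5: consonant
  'k' at position 6: consonant
  'k' at position 7: consonant
  'm' at position 8: consonant
Total vowels: 0

0


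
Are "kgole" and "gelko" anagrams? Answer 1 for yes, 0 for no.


Strings: "kgole", "gelko"
Sorted first:  egklo
Sorted second: egklo
Sorted forms match => anagrams

1


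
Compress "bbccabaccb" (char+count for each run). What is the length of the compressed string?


Input: bbccabaccb
Runs:
  'b' x 2 => "b2"
  'c' x 2 => "c2"
  'a' x 1 => "a1"
  'b' x 1 => "b1"
  'a' x 1 => "a1"
  'c' x 2 => "c2"
  'b' x 1 => "b1"
Compressed: "b2c2a1b1a1c2b1"
Compressed length: 14

14


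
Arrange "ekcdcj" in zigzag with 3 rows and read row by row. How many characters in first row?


Zigzag "ekcdcj" into 3 rows:
Placing characters:
  'e' => row 0
  'k' => row 1
  'c' => row 2
  'd' => row 1
  'c' => row 0
  'j' => row 1
Rows:
  Row 0: "ec"
  Row 1: "kdj"
  Row 2: "c"
First row length: 2

2


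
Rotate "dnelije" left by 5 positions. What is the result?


Input: "dnelije", rotate left by 5
First 5 characters: "dneli"
Remaining characters: "je"
Concatenate remaining + first: "je" + "dneli" = "jedneli"

jedneli


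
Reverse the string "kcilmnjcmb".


Input: kcilmnjcmb
Reading characters right to left:
  Position 9: 'b'
  Position 8: 'm'
  Position 7: 'c'
  Position 6: 'j'
  Position 5: 'n'
  Position 4: 'm'
  Position 3: 'l'
  Position 2: 'i'
  Position 1: 'c'
  Position 0: 'k'
Reversed: bmcjnmlick

bmcjnmlick


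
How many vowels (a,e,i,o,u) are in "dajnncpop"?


Input: dajnncpop
Checking each character:
  'd' at position 0: consonant
  'a' at position 1: vowel (running total: 1)
  'j' at position 2: consonant
  'n' at position 3: consonant
  'n' at position 4: consonant
  'c' at position 5: consonant
  'p' at position 6: consonant
  'o' at position 7: vowel (running total: 2)
  'p' at position 8: consonant
Total vowels: 2

2


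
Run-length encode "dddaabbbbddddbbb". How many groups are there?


Input: dddaabbbbddddbbb
Scanning for consecutive runs:
  Group 1: 'd' x 3 (positions 0-2)
  Group 2: 'a' x 2 (positions 3-4)
  Group 3: 'b' x 4 (positions 5-8)
  Group 4: 'd' x 4 (positions 9-12)
  Group 5: 'b' x 3 (positions 13-15)
Total groups: 5

5


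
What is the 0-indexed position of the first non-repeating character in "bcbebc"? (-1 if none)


Input: bcbebc
Character frequencies:
  'b': 3
  'c': 2
  'e': 1
Scanning left to right for freq == 1:
  Position 0 ('b'): freq=3, skip
  Position 1 ('c'): freq=2, skip
  Position 2 ('b'): freq=3, skip
  Position 3 ('e'): unique! => answer = 3

3


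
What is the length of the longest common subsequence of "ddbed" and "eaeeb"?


LCS of "ddbed" and "eaeeb"
DP table:
           e    a    e    e    b
      0    0    0    0    0    0
  d   0    0    0    0    0    0
  d   0    0    0    0    0    0
  b   0    0    0    0    0    1
  e   0    1    1    1    1    1
  d   0    1    1    1    1    1
LCS length = dp[5][5] = 1

1


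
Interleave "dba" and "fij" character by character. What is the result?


Interleaving "dba" and "fij":
  Position 0: 'd' from first, 'f' from second => "df"
  Position 1: 'b' from first, 'i' from second => "bi"
  Position 2: 'a' from first, 'j' from second => "aj"
Result: dfbiaj

dfbiaj


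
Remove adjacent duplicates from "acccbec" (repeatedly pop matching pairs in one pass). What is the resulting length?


Input: acccbec
Stack-based adjacent duplicate removal:
  Read 'a': push. Stack: a
  Read 'c': push. Stack: ac
  Read 'c': matches stack top 'c' => pop. Stack: a
  Read 'c': push. Stack: ac
  Read 'b': push. Stack: acb
  Read 'e': push. Stack: acbe
  Read 'c': push. Stack: acbec
Final stack: "acbec" (length 5)

5


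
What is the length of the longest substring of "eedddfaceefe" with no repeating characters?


Input: "eedddfaceefe"
Sliding window (track last position of each char):
  Position 0 ('e'): window [0,0] length 1 -- new best
  Position 1 ('e'): repeat (last at 0), move window start to 1
  Position 1 ('e'): window [1,1] length 1
  Position 2 ('d'): window [1,2] length 2 -- new best
  Position 3 ('d'): repeat (last at 2), move window start to 3
  Position 3 ('d'): window [3,3] length 1
  Position 4 ('d'): repeat (last at 3), move window start to 4
  Position 4 ('d'): window [4,4] length 1
  Position 5 ('f'): window [4,5] length 2
  Position 6 ('a'): window [4,6] length 3 -- new best
  Position 7 ('c'): window [4,7] length 4 -- new best
  Position 8 ('e'): window [4,8] length 5 -- new best
  Position 9 ('e'): repeat (last at 8), move window start to 9
  Position 9 ('e'): window [9,9] length 1
  Position 10 ('f'): window [9,10] length 2
  Position 11 ('e'): repeat (last at 9), move window start to 10
  Position 11 ('e'): window [10,11] length 2
Longest substring with no repeats: "dface" with length 5

5


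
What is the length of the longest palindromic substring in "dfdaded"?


Input: "dfdaded"
Checking substrings for palindromes:
  [0:3] "dfd" (len 3) => palindrome
  [2:5] "dad" (len 3) => palindrome
  [4:7] "ded" (len 3) => palindrome
Longest palindromic substring: "dfd" with length 3

3


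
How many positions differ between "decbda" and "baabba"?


Comparing "decbda" and "baabba" position by position:
  Position 0: 'd' vs 'b' => DIFFER
  Position 1: 'e' vs 'a' => DIFFER
  Position 2: 'c' vs 'a' => DIFFER
  Position 3: 'b' vs 'b' => same
  Position 4: 'd' vs 'b' => DIFFER
  Position 5: 'a' vs 'a' => same
Positions that differ: 4

4


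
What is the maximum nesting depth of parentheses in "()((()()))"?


Input: "()((()()))"
Tracking depth:
  Position 0 '(': depth becomes 1
  Position 1 ')': depth becomes 0
  Position 2 '(': depth becomes 1
  Position 3 '(': depth becomes 2
  Position 4 '(': depth becomes 3
  Position 5 ')': depth becomes 2
  Position 6 '(': depth becomes 3
  Position 7 ')': depth becomes 2
  Position 8 ')': depth becomes 1
  Position 9 ')': depth becomes 0
Maximum depth reached: 3

3


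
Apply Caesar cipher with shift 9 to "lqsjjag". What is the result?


Caesar cipher: shift "lqsjjag" by 9
  'l' (pos 11) + 9 = pos 20 = 'u'
  'q' (pos 16) + 9 = pos 25 = 'z'
  's' (pos 18) + 9 = pos 1 = 'b'
  'j' (pos 9) + 9 = pos 18 = 's'
  'j' (pos 9) + 9 = pos 18 = 's'
  'a' (pos 0) + 9 = pos 9 = 'j'
  'g' (pos 6) + 9 = pos 15 = 'p'
Result: uzbssjp

uzbssjp


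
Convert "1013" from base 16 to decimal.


Input: "1013" in base 16
Positional expansion:
  Digit '1' (value 1) x 16^3 = 4096
  Digit '0' (value 0) x 16^2 = 0
  Digit '1' (value 1) x 16^1 = 16
  Digit '3' (value 3) x 16^0 = 3
Sum = 4115

4115


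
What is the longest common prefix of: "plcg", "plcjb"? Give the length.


Words: plcg, plcjb
  Position 0: all 'p' => match
  Position 1: all 'l' => match
  Position 2: all 'c' => match
  Position 3: ('g', 'j') => mismatch, stop
LCP = "plc" (length 3)

3


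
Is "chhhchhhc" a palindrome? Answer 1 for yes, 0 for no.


Input: chhhchhhc
Reversed: chhhchhhc
  Compare pos 0 ('c') with pos 8 ('c'): match
  Compare pos 1 ('h') with pos 7 ('h'): match
  Compare pos 2 ('h') with pos 6 ('h'): match
  Compare pos 3 ('h') with pos 5 ('h'): match
Result: palindrome

1


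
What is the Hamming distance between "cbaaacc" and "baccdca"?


Comparing "cbaaacc" and "baccdca" position by position:
  Position 0: 'c' vs 'b' => differ
  Position 1: 'b' vs 'a' => differ
  Position 2: 'a' vs 'c' => differ
  Position 3: 'a' vs 'c' => differ
  Position 4: 'a' vs 'd' => differ
  Position 5: 'c' vs 'c' => same
  Position 6: 'c' vs 'a' => differ
Total differences (Hamming distance): 6

6


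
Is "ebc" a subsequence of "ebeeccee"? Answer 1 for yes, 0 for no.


Check if "ebc" is a subsequence of "ebeeccee"
Greedy scan:
  Position 0 ('e'): matches sub[0] = 'e'
  Position 1 ('b'): matches sub[1] = 'b'
  Position 2 ('e'): no match needed
  Position 3 ('e'): no match needed
  Position 4 ('c'): matches sub[2] = 'c'
  Position 5 ('c'): no match needed
  Position 6 ('e'): no match needed
  Position 7 ('e'): no match needed
All 3 characters matched => is a subsequence

1


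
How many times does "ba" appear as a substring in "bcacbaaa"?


Searching for "ba" in "bcacbaaa"
Scanning each position:
  Position 0: "bc" => no
  Position 1: "ca" => no
  Position 2: "ac" => no
  Position 3: "cb" => no
  Position 4: "ba" => MATCH
  Position 5: "aa" => no
  Position 6: "aa" => no
Total occurrences: 1

1


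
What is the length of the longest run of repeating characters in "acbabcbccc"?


Input: "acbabcbccc"
Scanning for longest run:
  Position 1 ('c'): new char, reset run to 1
  Position 2 ('b'): new char, reset run to 1
  Position 3 ('a'): new char, reset run to 1
  Position 4 ('b'): new char, reset run to 1
  Position 5 ('c'): new char, reset run to 1
  Position 6 ('b'): new char, reset run to 1
  Position 7 ('c'): new char, reset run to 1
  Position 8 ('c'): continues run of 'c', length=2
  Position 9 ('c'): continues run of 'c', length=3
Longest run: 'c' with length 3

3


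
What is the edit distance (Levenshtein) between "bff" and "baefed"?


Computing edit distance: "bff" -> "baefed"
DP table:
           b    a    e    f    e    d
      0    1    2    3    4    5    6
  b   1    0    1    2    3    4    5
  f   2    1    1    2    2    3    4
  f   3    2    2    2    2    3    4
Edit distance = dp[3][6] = 4

4


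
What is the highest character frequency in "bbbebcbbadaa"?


Input: bbbebcbbadaa
Character counts:
  'a': 3
  'b': 6
  'c': 1
  'd': 1
  'e': 1
Maximum frequency: 6

6


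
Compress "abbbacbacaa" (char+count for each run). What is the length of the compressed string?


Input: abbbacbacaa
Runs:
  'a' x 1 => "a1"
  'b' x 3 => "b3"
  'a' x 1 => "a1"
  'c' x 1 => "c1"
  'b' x 1 => "b1"
  'a' x 1 => "a1"
  'c' x 1 => "c1"
  'a' x 2 => "a2"
Compressed: "a1b3a1c1b1a1c1a2"
Compressed length: 16

16


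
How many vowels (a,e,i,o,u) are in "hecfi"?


Input: hecfi
Checking each character:
  'h' at position 0: consonant
  'e' at position 1: vowel (running total: 1)
  'c' at position 2: consonant
  'f' at position 3: consonant
  'i' at position 4: vowel (running total: 2)
Total vowels: 2

2


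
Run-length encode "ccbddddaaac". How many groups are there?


Input: ccbddddaaac
Scanning for consecutive runs:
  Group 1: 'c' x 2 (positions 0-1)
  Group 2: 'b' x 1 (positions 2-2)
  Group 3: 'd' x 4 (positions 3-6)
  Group 4: 'a' x 3 (positions 7-9)
  Group 5: 'c' x 1 (positions 10-10)
Total groups: 5

5


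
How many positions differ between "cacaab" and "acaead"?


Comparing "cacaab" and "acaead" position by position:
  Position 0: 'c' vs 'a' => DIFFER
  Position 1: 'a' vs 'c' => DIFFER
  Position 2: 'c' vs 'a' => DIFFER
  Position 3: 'a' vs 'e' => DIFFER
  Position 4: 'a' vs 'a' => same
  Position 5: 'b' vs 'd' => DIFFER
Positions that differ: 5

5


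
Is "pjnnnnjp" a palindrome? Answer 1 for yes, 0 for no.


Input: pjnnnnjp
Reversed: pjnnnnjp
  Compare pos 0 ('p') with pos 7 ('p'): match
  Compare pos 1 ('j') with pos 6 ('j'): match
  Compare pos 2 ('n') with pos 5 ('n'): match
  Compare pos 3 ('n') with pos 4 ('n'): match
Result: palindrome

1


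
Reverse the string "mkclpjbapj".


Input: mkclpjbapj
Reading characters right to left:
  Position 9: 'j'
  Position 8: 'p'
  Position 7: 'a'
  Position 6: 'b'
  Position 5: 'j'
  Position 4: 'p'
  Position 3: 'l'
  Position 2: 'c'
  Position 1: 'k'
  Position 0: 'm'
Reversed: jpabjplckm

jpabjplckm


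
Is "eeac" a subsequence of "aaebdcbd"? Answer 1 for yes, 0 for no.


Check if "eeac" is a subsequence of "aaebdcbd"
Greedy scan:
  Position 0 ('a'): no match needed
  Position 1 ('a'): no match needed
  Position 2 ('e'): matches sub[0] = 'e'
  Position 3 ('b'): no match needed
  Position 4 ('d'): no match needed
  Position 5 ('c'): no match needed
  Position 6 ('b'): no match needed
  Position 7 ('d'): no match needed
Only matched 1/4 characters => not a subsequence

0
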